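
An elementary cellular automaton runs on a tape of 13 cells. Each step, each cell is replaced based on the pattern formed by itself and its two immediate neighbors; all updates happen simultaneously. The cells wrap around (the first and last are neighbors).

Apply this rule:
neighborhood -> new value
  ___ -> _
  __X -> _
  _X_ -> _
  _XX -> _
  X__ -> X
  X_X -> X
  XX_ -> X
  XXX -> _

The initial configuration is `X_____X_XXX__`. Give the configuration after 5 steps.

_XX__X_____X_

_X_____X__XX_
__X_____X__XX
X__X_____X__X
XX__X_____X__
_XX__X_____X_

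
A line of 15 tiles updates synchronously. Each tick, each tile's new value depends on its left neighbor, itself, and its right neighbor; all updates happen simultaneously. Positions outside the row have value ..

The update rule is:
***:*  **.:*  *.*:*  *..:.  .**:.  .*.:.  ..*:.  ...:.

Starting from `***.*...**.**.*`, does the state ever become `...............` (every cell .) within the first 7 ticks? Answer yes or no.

yes

tick 1: .***.....**.**.
tick 2: ..**......**.*.
tick 3: ...*.......**..
tick 4: ............*..
tick 5: ...............
all cells are . at tick 5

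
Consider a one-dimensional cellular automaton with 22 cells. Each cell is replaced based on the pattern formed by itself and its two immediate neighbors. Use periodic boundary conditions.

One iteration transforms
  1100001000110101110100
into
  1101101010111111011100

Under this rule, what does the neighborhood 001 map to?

0

At position 5 the neighborhood is 001; the next row has 0 there.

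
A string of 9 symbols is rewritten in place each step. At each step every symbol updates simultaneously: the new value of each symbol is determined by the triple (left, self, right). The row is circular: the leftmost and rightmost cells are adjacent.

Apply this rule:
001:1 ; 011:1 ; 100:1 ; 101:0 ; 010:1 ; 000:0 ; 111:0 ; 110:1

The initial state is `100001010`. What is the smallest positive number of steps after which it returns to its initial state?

3

step 1: 110011010
step 2: 111111010
step 3: 100001010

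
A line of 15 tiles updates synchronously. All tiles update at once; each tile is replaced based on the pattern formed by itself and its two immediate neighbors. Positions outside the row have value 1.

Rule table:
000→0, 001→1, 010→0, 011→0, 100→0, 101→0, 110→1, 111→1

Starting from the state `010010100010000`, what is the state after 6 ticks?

000100000100001
001000001000010
010000010000100
000000100001001
000001000010010
000010000100100

000010000100100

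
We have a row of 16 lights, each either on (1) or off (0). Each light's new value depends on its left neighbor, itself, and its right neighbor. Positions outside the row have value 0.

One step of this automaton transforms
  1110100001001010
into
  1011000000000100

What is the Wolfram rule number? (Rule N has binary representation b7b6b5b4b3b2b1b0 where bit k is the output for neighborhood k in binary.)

position 1: 111 → 0  (bit 7 = 0)
position 2: 110 → 1  (bit 6 = 1)
position 3: 101 → 1  (bit 5 = 1)
position 5: 100 → 0  (bit 4 = 0)
position 0: 011 → 1  (bit 3 = 1)
position 4: 010 → 0  (bit 2 = 0)
position 8: 001 → 0  (bit 1 = 0)
position 6: 000 → 0  (bit 0 = 0)
bits b7..b0 = 01101000 = 104

104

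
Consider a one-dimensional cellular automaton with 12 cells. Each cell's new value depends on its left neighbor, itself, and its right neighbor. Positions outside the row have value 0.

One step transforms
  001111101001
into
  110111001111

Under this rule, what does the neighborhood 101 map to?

At position 7 the neighborhood is 101; the next row has 0 there.

0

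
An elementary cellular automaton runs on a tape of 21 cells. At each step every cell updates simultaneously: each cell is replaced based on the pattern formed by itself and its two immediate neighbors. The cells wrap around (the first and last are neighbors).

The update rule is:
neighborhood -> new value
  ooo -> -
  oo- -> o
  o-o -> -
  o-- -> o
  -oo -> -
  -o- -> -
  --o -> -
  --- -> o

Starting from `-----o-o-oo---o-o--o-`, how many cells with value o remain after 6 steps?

oooo------ooo----o--o
---oooooo---oooo--o--
oo------ooo----oo--oo
-oooooo---oooo--oo---
------ooo----oo--oooo
ooooo---oooo--oo----o
count of o: 12

12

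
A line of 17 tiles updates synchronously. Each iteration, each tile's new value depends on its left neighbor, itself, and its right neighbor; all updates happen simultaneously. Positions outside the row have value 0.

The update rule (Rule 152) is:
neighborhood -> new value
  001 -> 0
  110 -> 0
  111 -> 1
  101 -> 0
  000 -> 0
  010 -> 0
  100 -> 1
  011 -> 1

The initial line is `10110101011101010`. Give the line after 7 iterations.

00000000100000001

00100000011000001
00010000010100000
00001000000010000
00000100000001000
00000010000000100
00000001000000010
00000000100000001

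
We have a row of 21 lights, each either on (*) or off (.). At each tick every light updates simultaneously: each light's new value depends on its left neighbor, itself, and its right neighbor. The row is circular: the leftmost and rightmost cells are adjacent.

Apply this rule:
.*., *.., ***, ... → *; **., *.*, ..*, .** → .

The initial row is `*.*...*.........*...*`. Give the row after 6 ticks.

..***.*********.***..
*..*...*******...*.**
.*.***..*****.**.*..*
.*..*.*..***.....**.*
.**.*.**..*.****....*
....*...*.*..**.***.*

....*...*.*..**.***.*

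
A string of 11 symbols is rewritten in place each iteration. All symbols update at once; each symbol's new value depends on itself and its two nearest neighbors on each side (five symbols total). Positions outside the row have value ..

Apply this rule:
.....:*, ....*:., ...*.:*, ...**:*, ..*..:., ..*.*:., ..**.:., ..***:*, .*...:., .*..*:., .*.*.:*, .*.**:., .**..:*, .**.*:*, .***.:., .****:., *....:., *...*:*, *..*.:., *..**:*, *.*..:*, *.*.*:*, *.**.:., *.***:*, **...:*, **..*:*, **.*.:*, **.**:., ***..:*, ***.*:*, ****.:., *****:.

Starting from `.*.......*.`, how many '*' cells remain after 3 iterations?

*...***.*..
..***.***..
.**.*.*.**.
count of *: 6

6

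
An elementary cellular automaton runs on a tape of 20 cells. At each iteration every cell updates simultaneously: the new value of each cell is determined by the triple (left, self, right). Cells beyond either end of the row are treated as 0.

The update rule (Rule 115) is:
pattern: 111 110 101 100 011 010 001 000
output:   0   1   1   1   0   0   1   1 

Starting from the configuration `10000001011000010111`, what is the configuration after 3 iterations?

01111101101111011011

01111110101111101001
10000011010000110110
01111101101111011011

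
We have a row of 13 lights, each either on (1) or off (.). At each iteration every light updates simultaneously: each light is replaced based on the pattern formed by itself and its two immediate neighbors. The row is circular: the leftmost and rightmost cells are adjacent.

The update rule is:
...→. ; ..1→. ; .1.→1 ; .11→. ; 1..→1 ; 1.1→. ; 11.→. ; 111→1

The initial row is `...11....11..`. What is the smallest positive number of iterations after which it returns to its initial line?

26

iteration 1: .....1.....1.
iteration 2: .....11....11
iteration 3: 1......1.....
iteration 4: 11.....11....
iteration 5: ..1......1...
iteration 6: ..11.....11..
iteration 7: ....1......1.
iteration 8: ....11.....11
iteration 9: 1.....1......
iteration 10: 11....11.....
iteration 11: ..1.....1....
iteration 12: ..11....11...
iteration 13: ....1.....1..
iteration 14: ....11....11.
iteration 15: ......1.....1
iteration 16: 1.....11....1
iteration 17: .1......1....
iteration 18: .11.....11...
iteration 19: ...1......1..
iteration 20: ...11.....11.
iteration 21: .....1......1
iteration 22: 1....11.....1
iteration 23: .1.....1.....
iteration 24: .11....11....
iteration 25: ...1.....1...
iteration 26: ...11....11..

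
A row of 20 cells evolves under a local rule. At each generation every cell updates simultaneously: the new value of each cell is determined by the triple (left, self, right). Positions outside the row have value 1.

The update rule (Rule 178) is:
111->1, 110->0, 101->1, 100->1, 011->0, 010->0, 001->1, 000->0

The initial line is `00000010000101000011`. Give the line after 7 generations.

10110101001010100101

10000101001010100101
01001010110101011010
10110101001010100101
01001010110101011010  (repeats generation 2; period 2)
generation 7: 10110101001010100101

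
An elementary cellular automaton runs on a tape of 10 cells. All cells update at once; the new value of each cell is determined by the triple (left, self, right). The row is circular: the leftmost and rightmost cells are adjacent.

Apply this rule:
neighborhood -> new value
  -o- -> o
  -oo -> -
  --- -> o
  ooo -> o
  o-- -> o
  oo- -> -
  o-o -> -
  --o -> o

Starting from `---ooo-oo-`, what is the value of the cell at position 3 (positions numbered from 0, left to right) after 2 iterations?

ooo-o----o
oo--ooooo-
position 3 holds -

-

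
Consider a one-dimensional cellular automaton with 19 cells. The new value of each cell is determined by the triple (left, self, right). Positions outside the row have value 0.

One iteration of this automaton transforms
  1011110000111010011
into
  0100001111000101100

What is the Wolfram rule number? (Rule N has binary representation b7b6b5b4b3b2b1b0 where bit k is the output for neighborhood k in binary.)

position 3: 111 → 0  (bit 7 = 0)
position 5: 110 → 0  (bit 6 = 0)
position 1: 101 → 1  (bit 5 = 1)
position 6: 100 → 1  (bit 4 = 1)
position 2: 011 → 0  (bit 3 = 0)
position 0: 010 → 0  (bit 2 = 0)
position 9: 001 → 1  (bit 1 = 1)
position 7: 000 → 1  (bit 0 = 1)
bits b7..b0 = 00110011 = 51

51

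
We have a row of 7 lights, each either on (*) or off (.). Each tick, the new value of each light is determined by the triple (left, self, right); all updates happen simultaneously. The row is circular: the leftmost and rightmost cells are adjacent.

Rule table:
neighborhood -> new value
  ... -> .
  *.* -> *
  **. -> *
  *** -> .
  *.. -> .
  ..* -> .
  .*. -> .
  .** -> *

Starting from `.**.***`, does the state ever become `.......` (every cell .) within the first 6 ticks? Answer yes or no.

*****.*
....***
....*.*
.....*.
.......
all cells are . at tick 5

yes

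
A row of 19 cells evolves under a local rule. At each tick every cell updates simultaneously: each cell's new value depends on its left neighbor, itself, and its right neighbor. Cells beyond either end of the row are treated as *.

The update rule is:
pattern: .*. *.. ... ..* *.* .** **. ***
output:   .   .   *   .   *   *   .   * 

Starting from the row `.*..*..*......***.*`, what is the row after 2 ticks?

*........****.**.**
..******.***.**.***

..******.***.**.***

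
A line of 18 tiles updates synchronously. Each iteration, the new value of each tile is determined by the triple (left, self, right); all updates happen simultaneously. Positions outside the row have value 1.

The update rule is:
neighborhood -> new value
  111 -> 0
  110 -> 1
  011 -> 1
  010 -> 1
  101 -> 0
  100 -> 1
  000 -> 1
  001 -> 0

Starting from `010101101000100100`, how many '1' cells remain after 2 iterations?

10

010101101110110110
010101101010110110
count of 1: 10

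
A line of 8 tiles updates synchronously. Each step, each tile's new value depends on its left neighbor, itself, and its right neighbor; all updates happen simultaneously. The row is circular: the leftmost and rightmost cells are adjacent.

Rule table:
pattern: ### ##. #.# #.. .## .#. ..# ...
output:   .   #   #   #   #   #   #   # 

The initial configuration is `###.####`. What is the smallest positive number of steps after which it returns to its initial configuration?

..###...
###.####

2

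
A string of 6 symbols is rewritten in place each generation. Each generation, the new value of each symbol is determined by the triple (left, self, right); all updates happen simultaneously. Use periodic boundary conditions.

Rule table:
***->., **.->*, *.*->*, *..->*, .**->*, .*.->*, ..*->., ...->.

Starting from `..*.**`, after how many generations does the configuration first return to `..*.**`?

generation 1: *.****
generation 2: ***...
generation 3: *.**..
generation 4: *****.
generation 5: *...**
generation 6: **..*.
generation 7: ***.**
generation 8: ..***.
generation 9: ..*.**

9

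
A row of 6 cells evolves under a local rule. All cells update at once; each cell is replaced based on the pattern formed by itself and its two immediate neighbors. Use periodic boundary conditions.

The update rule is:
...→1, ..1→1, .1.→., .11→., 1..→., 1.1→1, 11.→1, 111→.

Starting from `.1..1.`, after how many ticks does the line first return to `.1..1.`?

3

tick 1: 1..1..
tick 2: ..1..1
tick 3: .1..1.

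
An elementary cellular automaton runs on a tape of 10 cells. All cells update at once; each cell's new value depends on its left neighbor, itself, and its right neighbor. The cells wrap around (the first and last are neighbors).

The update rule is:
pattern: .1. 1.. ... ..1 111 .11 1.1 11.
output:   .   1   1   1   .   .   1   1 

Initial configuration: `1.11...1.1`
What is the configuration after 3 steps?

step 1: 11.1111.1.
step 2: .11...11.1
step 3: 1.1111.11.

1.1111.11.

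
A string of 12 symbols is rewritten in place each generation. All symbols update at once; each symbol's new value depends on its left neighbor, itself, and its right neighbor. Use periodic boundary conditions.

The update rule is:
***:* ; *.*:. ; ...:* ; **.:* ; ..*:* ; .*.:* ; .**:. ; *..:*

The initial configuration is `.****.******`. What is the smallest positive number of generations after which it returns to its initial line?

12

..***..*****
**.****.****
**..***..***
****.****.**
****..***..*
******.****.
.*****..***.
*.******.***
*..*****..**
***.******.*
***..*****..
.****.******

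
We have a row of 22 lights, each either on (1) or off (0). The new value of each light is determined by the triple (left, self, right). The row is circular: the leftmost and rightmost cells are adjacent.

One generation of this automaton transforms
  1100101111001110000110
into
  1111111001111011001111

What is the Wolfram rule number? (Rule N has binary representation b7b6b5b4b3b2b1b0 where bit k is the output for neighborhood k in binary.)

position 7: 111 → 0  (bit 7 = 0)
position 1: 110 → 1  (bit 6 = 1)
position 5: 101 → 1  (bit 5 = 1)
position 2: 100 → 1  (bit 4 = 1)
position 0: 011 → 1  (bit 3 = 1)
position 4: 010 → 1  (bit 2 = 1)
position 3: 001 → 1  (bit 1 = 1)
position 16: 000 → 0  (bit 0 = 0)
bits b7..b0 = 01111110 = 126

126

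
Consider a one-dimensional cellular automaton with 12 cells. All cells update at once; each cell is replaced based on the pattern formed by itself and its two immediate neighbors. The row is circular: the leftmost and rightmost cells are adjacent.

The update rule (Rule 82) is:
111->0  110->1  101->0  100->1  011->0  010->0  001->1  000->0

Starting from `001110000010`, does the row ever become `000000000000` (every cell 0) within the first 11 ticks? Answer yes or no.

no

tick 1: 010011000101
tick 2: 001101101000
tick 3: 010100100100
tick 4: 100011011010
tick 5: 010101001000
tick 6: 100000110100
tick 7: 010001010011
tick 8: 001010001101
tick 9: 110001010100
tick 10: 011010000011
tick 11: 001001000101
tick 11 is 001001000101, still not uniform 0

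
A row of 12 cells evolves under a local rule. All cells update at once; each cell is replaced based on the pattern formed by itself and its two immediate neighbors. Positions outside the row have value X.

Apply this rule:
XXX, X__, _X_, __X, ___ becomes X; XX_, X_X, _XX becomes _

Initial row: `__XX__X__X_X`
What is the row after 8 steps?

XX__XXXXXX__
X_XX_XXXX_XX
______XX___X
XXXXXX__XXX_
XXXXX_XX_X__
XXXX_____XXX
XXX_XXXXX_XX
XX___XXX___X

XX___XXX___X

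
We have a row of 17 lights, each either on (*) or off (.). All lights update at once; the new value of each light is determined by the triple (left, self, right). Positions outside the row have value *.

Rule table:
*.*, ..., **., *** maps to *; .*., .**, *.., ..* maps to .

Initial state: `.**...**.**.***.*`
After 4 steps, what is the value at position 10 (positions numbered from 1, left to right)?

step 1: *.*.*..**.**.***.
step 2: **.*....**.**.***
step 3: ***..**..**.**.**
step 4: ***...*...**.**.*
position 10 holds .

.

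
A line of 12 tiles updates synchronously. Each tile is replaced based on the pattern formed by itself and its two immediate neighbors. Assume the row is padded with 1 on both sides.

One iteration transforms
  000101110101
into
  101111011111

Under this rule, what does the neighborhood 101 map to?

1

At position 4 the neighborhood is 101; the next row has 1 there.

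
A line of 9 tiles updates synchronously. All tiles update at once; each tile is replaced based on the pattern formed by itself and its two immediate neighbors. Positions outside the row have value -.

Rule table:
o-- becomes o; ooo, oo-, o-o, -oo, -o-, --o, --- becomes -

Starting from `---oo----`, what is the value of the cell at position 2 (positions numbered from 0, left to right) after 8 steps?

step 1: -----o---
step 2: ------o--
step 3: -------o-
step 4: --------o
step 5: ---------
step 6: ---------  (fixed point — unchanged through step 8)
position 2 holds -

-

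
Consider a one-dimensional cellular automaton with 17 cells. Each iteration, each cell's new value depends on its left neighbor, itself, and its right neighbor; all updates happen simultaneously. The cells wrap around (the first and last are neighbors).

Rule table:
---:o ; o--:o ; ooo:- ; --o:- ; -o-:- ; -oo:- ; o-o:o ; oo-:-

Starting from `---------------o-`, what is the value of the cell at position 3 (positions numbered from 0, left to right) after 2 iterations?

-

iteration 1: oooooooooooooo--o
iteration 2: --------------o--
position 3 holds -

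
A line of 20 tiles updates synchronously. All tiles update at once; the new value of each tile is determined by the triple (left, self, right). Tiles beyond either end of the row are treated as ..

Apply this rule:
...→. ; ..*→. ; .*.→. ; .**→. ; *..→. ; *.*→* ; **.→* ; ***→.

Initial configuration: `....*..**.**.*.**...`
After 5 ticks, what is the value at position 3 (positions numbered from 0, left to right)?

.

........**.**.*.*...
.........**.**.*....
..........**.**.....
...........**.*.....
............**......
position 3 holds .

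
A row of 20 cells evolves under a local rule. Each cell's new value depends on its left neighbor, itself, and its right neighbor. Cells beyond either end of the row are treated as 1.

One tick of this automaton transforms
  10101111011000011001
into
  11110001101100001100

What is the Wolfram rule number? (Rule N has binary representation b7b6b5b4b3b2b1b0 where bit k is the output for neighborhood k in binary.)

116

position 5: 111 → 0  (bit 7 = 0)
position 0: 110 → 1  (bit 6 = 1)
position 1: 101 → 1  (bit 5 = 1)
position 11: 100 → 1  (bit 4 = 1)
position 4: 011 → 0  (bit 3 = 0)
position 2: 010 → 1  (bit 2 = 1)
position 14: 001 → 0  (bit 1 = 0)
position 12: 000 → 0  (bit 0 = 0)
bits b7..b0 = 01110100 = 116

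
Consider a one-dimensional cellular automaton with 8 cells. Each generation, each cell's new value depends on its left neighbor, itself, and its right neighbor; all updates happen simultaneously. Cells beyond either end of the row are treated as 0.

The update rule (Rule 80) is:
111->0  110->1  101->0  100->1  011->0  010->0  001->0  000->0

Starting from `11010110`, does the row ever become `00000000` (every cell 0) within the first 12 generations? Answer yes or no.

yes

01000011
00100001
00010000
00001000
00000100
00000010
00000001
00000000
all cells are 0 at generation 8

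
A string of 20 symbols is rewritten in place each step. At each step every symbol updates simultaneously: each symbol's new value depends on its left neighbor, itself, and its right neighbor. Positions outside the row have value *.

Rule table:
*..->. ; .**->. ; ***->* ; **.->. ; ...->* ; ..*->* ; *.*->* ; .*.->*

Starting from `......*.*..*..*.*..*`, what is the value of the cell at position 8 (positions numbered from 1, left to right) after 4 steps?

.********.**.****.*.
*.******.*..*.**.***
.*.****.**.***..*.**
***.**.*..*.*..***.*
position 8 holds *

*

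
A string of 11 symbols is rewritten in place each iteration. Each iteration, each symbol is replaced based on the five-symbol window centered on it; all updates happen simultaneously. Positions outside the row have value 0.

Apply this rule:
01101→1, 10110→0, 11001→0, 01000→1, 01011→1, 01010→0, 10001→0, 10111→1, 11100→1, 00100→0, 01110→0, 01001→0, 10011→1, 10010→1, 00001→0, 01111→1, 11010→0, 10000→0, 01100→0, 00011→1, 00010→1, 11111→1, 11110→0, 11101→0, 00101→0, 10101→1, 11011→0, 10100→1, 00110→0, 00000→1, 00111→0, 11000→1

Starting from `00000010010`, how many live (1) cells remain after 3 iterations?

iteration 1: 11110100101
iteration 2: 01000101001
iteration 3: 10101001010
count of 1: 5

5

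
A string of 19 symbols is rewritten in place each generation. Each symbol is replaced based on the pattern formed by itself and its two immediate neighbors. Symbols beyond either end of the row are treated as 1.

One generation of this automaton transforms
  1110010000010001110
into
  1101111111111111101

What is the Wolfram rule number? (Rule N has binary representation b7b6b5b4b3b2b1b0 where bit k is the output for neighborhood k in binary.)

position 0: 111 → 1  (bit 7 = 1)
position 2: 110 → 0  (bit 6 = 0)
position 18: 101 → 1  (bit 5 = 1)
position 3: 100 → 1  (bit 4 = 1)
position 15: 011 → 1  (bit 3 = 1)
position 5: 010 → 1  (bit 2 = 1)
position 4: 001 → 1  (bit 1 = 1)
position 7: 000 → 1  (bit 0 = 1)
bits b7..b0 = 10111111 = 191

191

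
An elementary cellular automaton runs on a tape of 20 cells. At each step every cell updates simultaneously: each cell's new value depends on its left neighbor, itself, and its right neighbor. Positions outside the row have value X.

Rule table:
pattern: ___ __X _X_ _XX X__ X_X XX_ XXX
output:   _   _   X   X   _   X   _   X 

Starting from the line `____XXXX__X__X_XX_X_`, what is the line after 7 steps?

____X_____X__XXXXXXX

____XXX___X__XXX_XXX
____XX____X__XX_XXXX
____X_____X__X_XXXXX
____X_____X__XXXXXXX
____X_____X__XXXXXXX  (fixed point — unchanged through step 7)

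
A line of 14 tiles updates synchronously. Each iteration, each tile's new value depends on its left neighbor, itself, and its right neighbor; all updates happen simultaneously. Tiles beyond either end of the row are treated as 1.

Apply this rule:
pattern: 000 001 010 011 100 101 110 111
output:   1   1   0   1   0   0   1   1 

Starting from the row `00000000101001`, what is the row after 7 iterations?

01111111011111

iteration 1: 01111111000011
iteration 2: 01111111011111
iteration 3: 01111111011111  (fixed point — unchanged through iteration 7)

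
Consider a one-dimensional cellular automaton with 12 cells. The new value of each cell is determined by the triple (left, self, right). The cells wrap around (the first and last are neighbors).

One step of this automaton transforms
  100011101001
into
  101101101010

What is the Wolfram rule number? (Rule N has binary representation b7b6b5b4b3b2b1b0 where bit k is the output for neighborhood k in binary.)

199

position 5: 111 → 1  (bit 7 = 1)
position 0: 110 → 1  (bit 6 = 1)
position 7: 101 → 0  (bit 5 = 0)
position 1: 100 → 0  (bit 4 = 0)
position 4: 011 → 0  (bit 3 = 0)
position 8: 010 → 1  (bit 2 = 1)
position 3: 001 → 1  (bit 1 = 1)
position 2: 000 → 1  (bit 0 = 1)
bits b7..b0 = 11000111 = 199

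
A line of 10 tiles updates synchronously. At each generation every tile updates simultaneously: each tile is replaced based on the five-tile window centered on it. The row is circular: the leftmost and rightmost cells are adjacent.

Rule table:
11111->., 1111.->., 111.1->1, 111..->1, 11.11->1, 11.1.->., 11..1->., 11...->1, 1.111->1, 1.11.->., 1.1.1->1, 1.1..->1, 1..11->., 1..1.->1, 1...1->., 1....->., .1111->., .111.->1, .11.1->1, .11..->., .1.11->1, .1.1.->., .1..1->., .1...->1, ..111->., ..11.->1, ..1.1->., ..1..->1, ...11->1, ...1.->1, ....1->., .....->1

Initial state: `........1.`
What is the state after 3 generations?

generation 1: .11111.111
generation 2: 11...11111
generation 3: .11.1.....

.11.1.....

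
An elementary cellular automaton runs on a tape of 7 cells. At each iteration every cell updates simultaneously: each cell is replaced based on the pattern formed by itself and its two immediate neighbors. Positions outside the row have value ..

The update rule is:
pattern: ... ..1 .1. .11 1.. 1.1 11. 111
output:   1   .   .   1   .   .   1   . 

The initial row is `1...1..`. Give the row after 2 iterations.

..1...1
1...1..

1...1..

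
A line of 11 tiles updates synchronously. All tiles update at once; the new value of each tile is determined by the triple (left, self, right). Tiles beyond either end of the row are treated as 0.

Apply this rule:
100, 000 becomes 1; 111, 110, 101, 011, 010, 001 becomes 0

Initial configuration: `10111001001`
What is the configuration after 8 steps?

00000100100
11110010011
00001001000
11100100111
00010010000
11001001111
00100100000
10010011111

10010011111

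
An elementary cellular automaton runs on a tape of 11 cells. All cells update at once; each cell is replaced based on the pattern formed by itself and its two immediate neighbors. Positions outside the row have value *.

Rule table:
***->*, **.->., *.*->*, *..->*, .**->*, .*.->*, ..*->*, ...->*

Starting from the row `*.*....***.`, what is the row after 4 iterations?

.********.*
********.**
*******.***
******.****

******.****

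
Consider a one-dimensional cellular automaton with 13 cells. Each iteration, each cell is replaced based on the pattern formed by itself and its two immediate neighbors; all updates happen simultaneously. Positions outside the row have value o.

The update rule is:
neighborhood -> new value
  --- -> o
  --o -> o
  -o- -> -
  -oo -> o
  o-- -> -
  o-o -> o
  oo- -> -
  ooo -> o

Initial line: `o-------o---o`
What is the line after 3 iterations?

--oooooo--ooo
-oooooo--oooo
oooooo--ooooo

oooooo--ooooo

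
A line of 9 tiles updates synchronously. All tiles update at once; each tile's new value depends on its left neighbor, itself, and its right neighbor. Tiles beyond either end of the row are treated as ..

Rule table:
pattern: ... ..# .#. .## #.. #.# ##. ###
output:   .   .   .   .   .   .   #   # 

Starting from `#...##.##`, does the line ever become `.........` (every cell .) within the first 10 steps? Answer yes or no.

yes

.....#..#
.........
all cells are . at step 2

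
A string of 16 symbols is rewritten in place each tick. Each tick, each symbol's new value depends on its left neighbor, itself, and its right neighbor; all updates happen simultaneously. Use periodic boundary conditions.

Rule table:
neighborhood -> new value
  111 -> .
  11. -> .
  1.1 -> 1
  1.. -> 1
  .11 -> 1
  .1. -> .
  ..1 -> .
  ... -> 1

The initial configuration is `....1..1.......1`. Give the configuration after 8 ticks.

tick 1: 111..1..111111..
tick 2: 1..1..1.1.....1.
tick 3: .1..1..1.1111..1
tick 4: 1.1..1..11...1..
tick 5: .1.1..1.1.11..1.
tick 6: ..1.1..1.11.1..1
tick 7: 1..1.1..11.1.1..
tick 8: .1..1.1.1.1.1.1.

.1..1.1.1.1.1.1.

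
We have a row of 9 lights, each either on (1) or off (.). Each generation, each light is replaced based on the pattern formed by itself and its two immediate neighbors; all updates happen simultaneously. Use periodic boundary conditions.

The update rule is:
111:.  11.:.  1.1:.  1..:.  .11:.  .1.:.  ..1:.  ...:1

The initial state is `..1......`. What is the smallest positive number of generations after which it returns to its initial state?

2

1...11111
..1......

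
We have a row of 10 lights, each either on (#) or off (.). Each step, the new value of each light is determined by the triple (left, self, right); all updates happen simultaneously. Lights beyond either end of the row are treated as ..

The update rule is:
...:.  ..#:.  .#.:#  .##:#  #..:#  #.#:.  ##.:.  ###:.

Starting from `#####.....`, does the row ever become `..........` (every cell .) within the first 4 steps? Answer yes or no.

step 1: #....#....
step 2: ##...##...
step 3: #.#..#.#..
step 4: #.##.#.##.
step 4 is #.##.#.##., still not uniform .

no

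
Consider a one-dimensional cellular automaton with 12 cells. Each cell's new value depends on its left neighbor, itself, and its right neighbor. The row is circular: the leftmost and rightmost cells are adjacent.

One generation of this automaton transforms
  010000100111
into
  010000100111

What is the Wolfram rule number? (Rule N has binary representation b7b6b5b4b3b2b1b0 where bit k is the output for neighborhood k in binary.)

204

position 10: 111 → 1  (bit 7 = 1)
position 11: 110 → 1  (bit 6 = 1)
position 0: 101 → 0  (bit 5 = 0)
position 2: 100 → 0  (bit 4 = 0)
position 9: 011 → 1  (bit 3 = 1)
position 1: 010 → 1  (bit 2 = 1)
position 5: 001 → 0  (bit 1 = 0)
position 3: 000 → 0  (bit 0 = 0)
bits b7..b0 = 11001100 = 204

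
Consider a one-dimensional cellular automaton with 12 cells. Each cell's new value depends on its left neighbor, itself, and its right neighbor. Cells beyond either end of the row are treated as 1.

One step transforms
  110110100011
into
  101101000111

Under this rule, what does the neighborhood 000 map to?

At position 8 the neighborhood is 000; the next row has 0 there.

0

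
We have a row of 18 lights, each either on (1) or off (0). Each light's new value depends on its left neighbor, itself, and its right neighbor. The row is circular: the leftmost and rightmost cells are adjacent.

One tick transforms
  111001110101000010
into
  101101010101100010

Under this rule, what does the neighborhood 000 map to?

0

At position 13 the neighborhood is 000; the next row has 0 there.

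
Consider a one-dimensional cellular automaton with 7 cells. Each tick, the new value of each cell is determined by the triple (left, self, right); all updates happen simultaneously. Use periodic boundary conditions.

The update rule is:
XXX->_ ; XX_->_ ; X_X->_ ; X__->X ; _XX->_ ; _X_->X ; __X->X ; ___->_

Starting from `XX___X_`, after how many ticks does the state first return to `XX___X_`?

7

__X_XX_
_XX___X
___X_XX
X_XX___
X___X_X
_X_XX__
XX___X_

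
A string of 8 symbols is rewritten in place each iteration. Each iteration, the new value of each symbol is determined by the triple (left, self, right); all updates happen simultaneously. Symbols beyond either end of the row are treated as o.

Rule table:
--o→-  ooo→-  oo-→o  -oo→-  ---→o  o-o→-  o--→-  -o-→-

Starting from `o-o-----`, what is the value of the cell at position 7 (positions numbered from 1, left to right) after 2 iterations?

iteration 1: o---ooo-
iteration 2: o-o---o-
position 7 holds o

o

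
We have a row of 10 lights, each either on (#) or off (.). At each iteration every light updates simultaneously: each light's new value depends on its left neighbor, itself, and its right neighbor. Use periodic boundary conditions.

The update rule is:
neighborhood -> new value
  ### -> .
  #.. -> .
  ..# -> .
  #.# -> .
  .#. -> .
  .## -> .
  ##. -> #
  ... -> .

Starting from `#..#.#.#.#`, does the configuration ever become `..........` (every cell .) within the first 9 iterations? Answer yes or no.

iteration 1: #.........
iteration 2: ..........
all cells are . at iteration 2

yes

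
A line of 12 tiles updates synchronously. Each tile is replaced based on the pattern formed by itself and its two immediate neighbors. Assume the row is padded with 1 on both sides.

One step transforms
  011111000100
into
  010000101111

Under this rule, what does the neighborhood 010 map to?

1

At position 9 the neighborhood is 010; the next row has 1 there.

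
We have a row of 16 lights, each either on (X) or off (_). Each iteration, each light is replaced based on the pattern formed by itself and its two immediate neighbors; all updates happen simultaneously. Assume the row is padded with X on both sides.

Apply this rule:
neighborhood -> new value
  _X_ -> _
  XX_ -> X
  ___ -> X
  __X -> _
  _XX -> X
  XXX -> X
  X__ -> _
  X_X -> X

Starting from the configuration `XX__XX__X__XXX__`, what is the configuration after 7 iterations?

iteration 1: XX__XX_____XXX__
iteration 2: XX__XX_XXX_XXX__
iteration 3: XX__XXXXXXXXXX__
iteration 4: XX__XXXXXXXXXX__  (fixed point — unchanged through iteration 7)

XX__XXXXXXXXXX__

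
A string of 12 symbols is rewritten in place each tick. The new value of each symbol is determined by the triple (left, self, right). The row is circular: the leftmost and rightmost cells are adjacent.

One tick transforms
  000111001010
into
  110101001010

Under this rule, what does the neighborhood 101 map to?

0

At position 9 the neighborhood is 101; the next row has 0 there.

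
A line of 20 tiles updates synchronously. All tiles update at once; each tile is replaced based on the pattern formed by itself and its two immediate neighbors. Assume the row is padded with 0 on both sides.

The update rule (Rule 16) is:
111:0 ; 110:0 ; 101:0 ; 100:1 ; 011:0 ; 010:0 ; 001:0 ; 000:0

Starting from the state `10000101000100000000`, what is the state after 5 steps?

step 1: 01000000100010000000
step 2: 00100000010001000000
step 3: 00010000001000100000
step 4: 00001000000100010000
step 5: 00000100000010001000

00000100000010001000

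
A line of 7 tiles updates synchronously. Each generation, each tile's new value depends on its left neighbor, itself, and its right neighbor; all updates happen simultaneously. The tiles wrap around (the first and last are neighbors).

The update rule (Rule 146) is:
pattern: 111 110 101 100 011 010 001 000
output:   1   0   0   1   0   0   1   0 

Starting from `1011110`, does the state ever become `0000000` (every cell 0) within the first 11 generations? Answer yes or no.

0001100
0010010
0101101
0000000
all cells are 0 at generation 4

yes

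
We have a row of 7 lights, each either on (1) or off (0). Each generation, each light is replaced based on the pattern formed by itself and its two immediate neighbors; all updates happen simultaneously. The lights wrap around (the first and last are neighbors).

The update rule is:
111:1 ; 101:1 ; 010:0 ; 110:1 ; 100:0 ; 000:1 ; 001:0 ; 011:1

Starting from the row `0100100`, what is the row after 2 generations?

generation 1: 0000001
generation 2: 0111100

0111100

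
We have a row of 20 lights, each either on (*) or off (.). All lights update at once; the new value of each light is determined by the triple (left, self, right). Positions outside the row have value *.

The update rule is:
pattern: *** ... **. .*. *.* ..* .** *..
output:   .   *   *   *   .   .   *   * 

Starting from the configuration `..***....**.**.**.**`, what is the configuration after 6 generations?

*.*.**.*.**.**.**.*.

generation 1: *.*.****.**.**.**.*.
generation 2: *.*.*..*.**.**.**.*.
generation 3: *.*.**.*.**.**.**.*.
generation 4: *.*.**.*.**.**.**.*.  (fixed point — unchanged through generation 6)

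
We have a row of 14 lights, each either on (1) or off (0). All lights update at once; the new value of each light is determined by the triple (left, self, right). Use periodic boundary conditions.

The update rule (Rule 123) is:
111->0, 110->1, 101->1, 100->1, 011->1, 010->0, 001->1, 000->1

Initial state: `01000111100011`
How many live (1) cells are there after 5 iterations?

11

10111100111111
11100111100000
10111100111111  (repeats iteration 1; period 2)
iteration 5: 10111100111111
count of 1: 11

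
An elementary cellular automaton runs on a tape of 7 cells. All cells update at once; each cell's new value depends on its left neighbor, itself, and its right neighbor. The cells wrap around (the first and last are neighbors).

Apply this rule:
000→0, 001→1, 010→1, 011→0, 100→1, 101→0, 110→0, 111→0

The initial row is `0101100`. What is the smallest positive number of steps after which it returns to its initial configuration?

7

1100010
0010110
0110001
0001011
1011000
1000101
0101100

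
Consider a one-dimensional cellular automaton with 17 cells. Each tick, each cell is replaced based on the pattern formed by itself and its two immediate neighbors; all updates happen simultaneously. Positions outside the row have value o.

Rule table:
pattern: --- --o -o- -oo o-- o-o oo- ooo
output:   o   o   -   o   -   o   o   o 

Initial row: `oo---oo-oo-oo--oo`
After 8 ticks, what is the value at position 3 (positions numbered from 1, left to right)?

o

oo-oooooooooo-ooo
ooooooooooooooooo
ooooooooooooooooo  (fixed point — unchanged through tick 8)
position 3 holds o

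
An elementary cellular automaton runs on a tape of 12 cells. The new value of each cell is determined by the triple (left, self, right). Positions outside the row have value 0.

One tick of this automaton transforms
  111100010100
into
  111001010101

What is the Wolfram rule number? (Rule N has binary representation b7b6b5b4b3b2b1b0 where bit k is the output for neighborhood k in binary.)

141

position 1: 111 → 1  (bit 7 = 1)
position 3: 110 → 0  (bit 6 = 0)
position 8: 101 → 0  (bit 5 = 0)
position 4: 100 → 0  (bit 4 = 0)
position 0: 011 → 1  (bit 3 = 1)
position 7: 010 → 1  (bit 2 = 1)
position 6: 001 → 0  (bit 1 = 0)
position 5: 000 → 1  (bit 0 = 1)
bits b7..b0 = 10001101 = 141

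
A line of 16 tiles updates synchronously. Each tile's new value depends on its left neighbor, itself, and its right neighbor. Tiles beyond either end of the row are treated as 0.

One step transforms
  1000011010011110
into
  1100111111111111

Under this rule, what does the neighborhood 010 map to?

1

At position 0 the neighborhood is 010; the next row has 1 there.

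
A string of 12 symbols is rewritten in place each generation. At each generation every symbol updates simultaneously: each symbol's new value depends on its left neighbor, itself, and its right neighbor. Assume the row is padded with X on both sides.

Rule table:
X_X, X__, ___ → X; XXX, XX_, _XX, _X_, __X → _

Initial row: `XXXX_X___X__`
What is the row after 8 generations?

____X_XX__X_
XXX__X__X__X
___X__X__X__
XX__X__X__X_
__X__X__X__X
X__X__X__X__
_X__X__X__X_
X_X__X__X__X

X_X__X__X__X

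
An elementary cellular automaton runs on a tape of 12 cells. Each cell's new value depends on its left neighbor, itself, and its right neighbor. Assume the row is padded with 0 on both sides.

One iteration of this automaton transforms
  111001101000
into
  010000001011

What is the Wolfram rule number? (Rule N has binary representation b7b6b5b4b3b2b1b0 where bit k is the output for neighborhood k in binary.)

133

position 1: 111 → 1  (bit 7 = 1)
position 2: 110 → 0  (bit 6 = 0)
position 7: 101 → 0  (bit 5 = 0)
position 3: 100 → 0  (bit 4 = 0)
position 0: 011 → 0  (bit 3 = 0)
position 8: 010 → 1  (bit 2 = 1)
position 4: 001 → 0  (bit 1 = 0)
position 10: 000 → 1  (bit 0 = 1)
bits b7..b0 = 10000101 = 133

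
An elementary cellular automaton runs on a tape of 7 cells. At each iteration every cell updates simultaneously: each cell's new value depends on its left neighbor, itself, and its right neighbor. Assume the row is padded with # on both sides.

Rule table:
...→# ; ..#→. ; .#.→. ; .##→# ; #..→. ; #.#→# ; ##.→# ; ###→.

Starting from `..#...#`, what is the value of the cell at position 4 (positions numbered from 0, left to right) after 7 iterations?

.

....#.#
.##..##
###..#.
..#...#  (repeats iteration 0; period 4)
iteration 7: ###..#.
position 4 holds .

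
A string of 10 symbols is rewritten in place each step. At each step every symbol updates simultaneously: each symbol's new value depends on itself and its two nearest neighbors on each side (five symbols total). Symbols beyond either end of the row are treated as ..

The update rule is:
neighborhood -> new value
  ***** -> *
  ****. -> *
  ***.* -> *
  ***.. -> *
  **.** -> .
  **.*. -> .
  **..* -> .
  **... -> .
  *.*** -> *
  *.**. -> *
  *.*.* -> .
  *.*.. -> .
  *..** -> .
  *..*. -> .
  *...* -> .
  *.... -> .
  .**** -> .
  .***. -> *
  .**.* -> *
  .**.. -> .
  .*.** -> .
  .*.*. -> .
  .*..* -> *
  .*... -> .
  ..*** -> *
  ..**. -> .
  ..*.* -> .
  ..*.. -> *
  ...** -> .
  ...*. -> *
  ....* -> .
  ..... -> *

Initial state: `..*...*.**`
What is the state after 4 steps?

***..**..*

.**..*..*.
.....**.*.
***...*...
***..**..*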